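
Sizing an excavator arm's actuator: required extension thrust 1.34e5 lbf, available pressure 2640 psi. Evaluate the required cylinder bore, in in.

D ≈ 8.04 in

Extension force acts on the full piston face: F = P × (π/4)D².
D = √(4F / (πP)) = √(4 × 1.34e5 lbf / (π × 2640 psi))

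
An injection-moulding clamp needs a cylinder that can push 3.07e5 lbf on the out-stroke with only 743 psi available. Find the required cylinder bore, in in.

D ≈ 22.9 in

Extension force acts on the full piston face: F = P × (π/4)D².
D = √(4F / (πP)) = √(4 × 3.07e5 lbf / (π × 743 psi))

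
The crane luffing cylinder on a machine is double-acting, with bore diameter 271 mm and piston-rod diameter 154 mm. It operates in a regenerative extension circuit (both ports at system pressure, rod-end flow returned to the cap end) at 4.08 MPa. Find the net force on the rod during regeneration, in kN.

F ≈ 76.0 kN

With equal pressure on both faces, forces on the annular region cancel; the net push is pressure × rod cross-section.
Rod cross-section A_rod = π/4 × (154 mm)² = 18630 mm^2
F = P × A_rod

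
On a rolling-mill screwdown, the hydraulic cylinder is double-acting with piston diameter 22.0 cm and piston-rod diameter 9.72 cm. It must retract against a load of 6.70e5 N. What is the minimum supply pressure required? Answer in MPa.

P ≈ 21.9 MPa

Rod-side annular area A_ann = π/4 × (22.0² − 9.72²) = 305.9 cm^2
Retraction: pressure acts on the annular area.
P = F / A = 6.70e5 N / A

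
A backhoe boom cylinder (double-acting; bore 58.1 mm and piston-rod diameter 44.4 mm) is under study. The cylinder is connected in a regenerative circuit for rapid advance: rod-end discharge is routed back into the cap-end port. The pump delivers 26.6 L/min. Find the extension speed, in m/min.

v ≈ 17.2 m/min

In regeneration the rod-end outflow joins the pump flow into the cap end, so the net volume the pump must supply per unit advance equals the rod cross-section area.
Rod cross-section A_rod = π/4 × (44.4 mm)² = 1548 mm^2
v = Q_pump / A_rod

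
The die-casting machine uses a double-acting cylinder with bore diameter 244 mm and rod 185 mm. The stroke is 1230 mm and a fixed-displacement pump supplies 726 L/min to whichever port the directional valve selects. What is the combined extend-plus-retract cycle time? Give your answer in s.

t ≈ 6.77 s

Cap-side area A_cap = π/4 × (244 mm)² = 46760 mm^2
Rod-side annular area A_ann = π/4 × (244² − 185²) = 19880 mm^2
t_ext = A_cap·L/Q = 4.753 s
t_ret = A_ann·L/Q = 2.021 s
t_cycle = t_ext + t_ret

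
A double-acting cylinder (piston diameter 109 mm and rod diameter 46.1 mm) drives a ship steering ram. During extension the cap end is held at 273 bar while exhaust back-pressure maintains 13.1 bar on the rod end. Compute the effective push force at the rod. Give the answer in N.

F ≈ 2.45e5 N

Cap-side area A_cap = π/4 × (109 mm)² = 9331 mm^2
Rod-side annular area A_ann = π/4 × (109² − 46.1²) = 7662 mm^2
Net thrust = P_cap·A_cap − P_rod·A_ann = 2.547e5 N − 10040 N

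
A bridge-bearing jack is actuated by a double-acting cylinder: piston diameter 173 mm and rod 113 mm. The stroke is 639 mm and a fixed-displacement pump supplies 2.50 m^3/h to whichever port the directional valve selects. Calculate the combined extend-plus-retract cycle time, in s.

Cap-side area A_cap = π/4 × (173 mm)² = 23510 mm^2
Rod-side annular area A_ann = π/4 × (173² − 113²) = 13480 mm^2
t_ext = A_cap·L/Q = 21.63 s
t_ret = A_ann·L/Q = 12.40 s
t_cycle = t_ext + t_ret

t ≈ 34.0 s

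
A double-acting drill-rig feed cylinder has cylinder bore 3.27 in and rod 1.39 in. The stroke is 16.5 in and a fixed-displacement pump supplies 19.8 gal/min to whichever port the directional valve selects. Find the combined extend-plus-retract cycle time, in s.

t ≈ 3.31 s

Cap-side area A_cap = π/4 × (3.27 in)² = 8.398 in^2
Rod-side annular area A_ann = π/4 × (3.27² − 1.39²) = 6.881 in^2
t_ext = A_cap·L/Q = 1.818 s
t_ret = A_ann·L/Q = 1.489 s
t_cycle = t_ext + t_ret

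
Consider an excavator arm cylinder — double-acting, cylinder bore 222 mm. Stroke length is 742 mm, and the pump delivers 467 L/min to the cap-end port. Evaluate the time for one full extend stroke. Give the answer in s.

t ≈ 3.69 s

Cap-side area A_cap = π/4 × (222 mm)² = 38710 mm^2
Swept volume V = A × L; t = V / Q = A·L / Q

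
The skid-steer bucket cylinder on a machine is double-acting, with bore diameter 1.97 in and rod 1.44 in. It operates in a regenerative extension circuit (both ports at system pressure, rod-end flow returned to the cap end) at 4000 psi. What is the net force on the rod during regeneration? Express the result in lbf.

F ≈ 6510 lbf

With equal pressure on both faces, forces on the annular region cancel; the net push is pressure × rod cross-section.
Rod cross-section A_rod = π/4 × (1.44 in)² = 1.629 in^2
F = P × A_rod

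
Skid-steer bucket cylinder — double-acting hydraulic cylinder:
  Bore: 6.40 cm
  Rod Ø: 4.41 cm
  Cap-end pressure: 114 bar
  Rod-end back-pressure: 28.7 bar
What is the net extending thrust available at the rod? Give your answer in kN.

Cap-side area A_cap = π/4 × (6.40 cm)² = 32.17 cm^2
Rod-side annular area A_ann = π/4 × (6.40² − 4.41²) = 16.90 cm^2
Net thrust = P_cap·A_cap − P_rod·A_ann = 36.67 kN − 4.849 kN

F ≈ 31.8 kN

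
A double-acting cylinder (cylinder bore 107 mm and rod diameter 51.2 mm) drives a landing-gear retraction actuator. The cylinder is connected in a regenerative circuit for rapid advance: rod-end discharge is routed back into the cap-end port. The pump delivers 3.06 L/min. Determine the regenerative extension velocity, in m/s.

In regeneration the rod-end outflow joins the pump flow into the cap end, so the net volume the pump must supply per unit advance equals the rod cross-section area.
Rod cross-section A_rod = π/4 × (51.2 mm)² = 2059 mm^2
v = Q_pump / A_rod

v ≈ 0.0248 m/s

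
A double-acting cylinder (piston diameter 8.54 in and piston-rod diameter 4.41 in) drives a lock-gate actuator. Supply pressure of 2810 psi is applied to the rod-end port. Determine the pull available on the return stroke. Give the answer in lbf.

F ≈ 1.18e5 lbf

Rod-side annular area A_ann = π/4 × (8.54² − 4.41²) = 42.01 in^2
On retraction the pressure acts on the annular area (bore minus rod).
F = P × A_ann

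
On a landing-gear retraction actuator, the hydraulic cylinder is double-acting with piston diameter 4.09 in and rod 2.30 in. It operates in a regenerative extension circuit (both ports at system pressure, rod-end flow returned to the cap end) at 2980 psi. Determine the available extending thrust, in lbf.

F ≈ 12400 lbf

With equal pressure on both faces, forces on the annular region cancel; the net push is pressure × rod cross-section.
Rod cross-section A_rod = π/4 × (2.30 in)² = 4.155 in^2
F = P × A_rod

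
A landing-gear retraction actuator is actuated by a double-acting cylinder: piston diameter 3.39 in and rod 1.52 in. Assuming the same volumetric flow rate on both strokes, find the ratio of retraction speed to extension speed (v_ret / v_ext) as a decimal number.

v_ret/v_ext ≈ 1.25

Cap-side area A_cap = π/4 × (3.39 in)² = 9.026 in^2
Rod-side annular area A_ann = π/4 × (3.39² − 1.52²) = 7.211 in^2
For equal Q, v ∝ 1/A, so v_ret/v_ext = A_cap/A_ann.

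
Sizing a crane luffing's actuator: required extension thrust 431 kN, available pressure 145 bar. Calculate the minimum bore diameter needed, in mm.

Extension force acts on the full piston face: F = P × (π/4)D².
D = √(4F / (πP)) = √(4 × 431 kN / (π × 145 bar))

D ≈ 195 mm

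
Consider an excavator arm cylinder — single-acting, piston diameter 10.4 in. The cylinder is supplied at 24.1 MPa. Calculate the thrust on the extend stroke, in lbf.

Cap-side area A_cap = π/4 × (10.4 in)² = 84.95 in^2
F = P × A_cap = 24.1 MPa × A_cap

F ≈ 2.97e5 lbf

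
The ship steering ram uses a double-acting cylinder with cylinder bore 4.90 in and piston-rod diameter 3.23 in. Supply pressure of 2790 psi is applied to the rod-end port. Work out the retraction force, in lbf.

F ≈ 29800 lbf

Rod-side annular area A_ann = π/4 × (4.90² − 3.23²) = 10.66 in^2
On retraction the pressure acts on the annular area (bore minus rod).
F = P × A_ann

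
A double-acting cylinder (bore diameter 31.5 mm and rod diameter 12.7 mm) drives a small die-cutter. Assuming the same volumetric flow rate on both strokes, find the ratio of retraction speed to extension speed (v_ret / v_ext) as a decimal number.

Cap-side area A_cap = π/4 × (31.5 mm)² = 779.3 mm^2
Rod-side annular area A_ann = π/4 × (31.5² − 12.7²) = 652.6 mm^2
For equal Q, v ∝ 1/A, so v_ret/v_ext = A_cap/A_ann.

v_ret/v_ext ≈ 1.19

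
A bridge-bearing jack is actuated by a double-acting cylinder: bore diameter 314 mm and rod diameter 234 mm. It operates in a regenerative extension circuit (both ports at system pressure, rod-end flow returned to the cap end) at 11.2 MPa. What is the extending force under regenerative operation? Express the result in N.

With equal pressure on both faces, forces on the annular region cancel; the net push is pressure × rod cross-section.
Rod cross-section A_rod = π/4 × (234 mm)² = 43010 mm^2
F = P × A_rod

F ≈ 4.82e5 N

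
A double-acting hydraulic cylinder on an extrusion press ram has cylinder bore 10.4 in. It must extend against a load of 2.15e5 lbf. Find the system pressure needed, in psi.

Cap-side area A_cap = π/4 × (10.4 in)² = 84.95 in^2
P = F / A = 2.15e5 lbf / A

P ≈ 2530 psi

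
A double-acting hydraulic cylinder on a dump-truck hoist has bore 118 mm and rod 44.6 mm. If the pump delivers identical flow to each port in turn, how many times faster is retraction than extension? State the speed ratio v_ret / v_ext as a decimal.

v_ret/v_ext ≈ 1.17

Cap-side area A_cap = π/4 × (118 mm)² = 10940 mm^2
Rod-side annular area A_ann = π/4 × (118² − 44.6²) = 9374 mm^2
For equal Q, v ∝ 1/A, so v_ret/v_ext = A_cap/A_ann.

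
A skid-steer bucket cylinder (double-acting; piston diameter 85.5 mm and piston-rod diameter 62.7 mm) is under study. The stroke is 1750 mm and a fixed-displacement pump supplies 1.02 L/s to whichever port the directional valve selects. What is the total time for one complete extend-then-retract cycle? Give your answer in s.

t ≈ 14.4 s

Cap-side area A_cap = π/4 × (85.5 mm)² = 5741 mm^2
Rod-side annular area A_ann = π/4 × (85.5² − 62.7²) = 2654 mm^2
t_ext = A_cap·L/Q = 9.851 s
t_ret = A_ann·L/Q = 4.553 s
t_cycle = t_ext + t_ret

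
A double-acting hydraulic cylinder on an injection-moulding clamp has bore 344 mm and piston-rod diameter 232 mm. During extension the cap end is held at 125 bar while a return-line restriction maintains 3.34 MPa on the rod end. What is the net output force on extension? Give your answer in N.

Cap-side area A_cap = π/4 × (344 mm)² = 92940 mm^2
Rod-side annular area A_ann = π/4 × (344² − 232²) = 50670 mm^2
Net thrust = P_cap·A_cap − P_rod·A_ann = 1.162e6 N − 1.692e5 N

F ≈ 9.93e5 N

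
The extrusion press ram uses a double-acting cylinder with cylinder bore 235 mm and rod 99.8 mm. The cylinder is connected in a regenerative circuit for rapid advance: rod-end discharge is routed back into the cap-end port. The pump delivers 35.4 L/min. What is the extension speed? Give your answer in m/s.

v ≈ 0.0754 m/s

In regeneration the rod-end outflow joins the pump flow into the cap end, so the net volume the pump must supply per unit advance equals the rod cross-section area.
Rod cross-section A_rod = π/4 × (99.8 mm)² = 7823 mm^2
v = Q_pump / A_rod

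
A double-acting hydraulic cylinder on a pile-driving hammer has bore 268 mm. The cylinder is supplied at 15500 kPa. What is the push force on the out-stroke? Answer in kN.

F ≈ 874 kN

Cap-side area A_cap = π/4 × (268 mm)² = 56410 mm^2
F = P × A_cap = 15500 kPa × A_cap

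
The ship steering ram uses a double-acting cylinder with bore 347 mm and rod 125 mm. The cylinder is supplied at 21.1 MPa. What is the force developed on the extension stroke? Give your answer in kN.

F ≈ 2000 kN

Cap-side area A_cap = π/4 × (347 mm)² = 94570 mm^2
F = P × A_cap = 21.1 MPa × A_cap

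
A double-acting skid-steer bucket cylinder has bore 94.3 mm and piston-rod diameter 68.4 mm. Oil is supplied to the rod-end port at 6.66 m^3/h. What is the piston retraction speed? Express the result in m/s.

Rod-side annular area A_ann = π/4 × (94.3² − 68.4²) = 3310 mm^2
Flow into the rod-end port fills the annular volume.
v = Q / A

v ≈ 0.559 m/s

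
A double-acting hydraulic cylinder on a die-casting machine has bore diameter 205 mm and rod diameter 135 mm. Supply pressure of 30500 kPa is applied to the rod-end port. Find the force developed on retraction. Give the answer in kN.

F ≈ 570 kN

Rod-side annular area A_ann = π/4 × (205² − 135²) = 18690 mm^2
On retraction the pressure acts on the annular area (bore minus rod).
F = P × A_ann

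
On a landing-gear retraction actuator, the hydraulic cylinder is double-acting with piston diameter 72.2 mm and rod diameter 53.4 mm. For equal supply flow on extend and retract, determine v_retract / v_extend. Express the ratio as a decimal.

v_ret/v_ext ≈ 2.21

Cap-side area A_cap = π/4 × (72.2 mm)² = 4094 mm^2
Rod-side annular area A_ann = π/4 × (72.2² − 53.4²) = 1855 mm^2
For equal Q, v ∝ 1/A, so v_ret/v_ext = A_cap/A_ann.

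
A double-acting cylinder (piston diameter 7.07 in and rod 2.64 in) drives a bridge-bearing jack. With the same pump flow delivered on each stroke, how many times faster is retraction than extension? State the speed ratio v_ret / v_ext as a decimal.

v_ret/v_ext ≈ 1.16

Cap-side area A_cap = π/4 × (7.07 in)² = 39.26 in^2
Rod-side annular area A_ann = π/4 × (7.07² − 2.64²) = 33.78 in^2
For equal Q, v ∝ 1/A, so v_ret/v_ext = A_cap/A_ann.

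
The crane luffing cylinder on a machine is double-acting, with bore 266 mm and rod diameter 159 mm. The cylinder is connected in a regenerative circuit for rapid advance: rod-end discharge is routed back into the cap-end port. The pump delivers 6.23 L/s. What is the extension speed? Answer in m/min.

In regeneration the rod-end outflow joins the pump flow into the cap end, so the net volume the pump must supply per unit advance equals the rod cross-section area.
Rod cross-section A_rod = π/4 × (159 mm)² = 19860 mm^2
v = Q_pump / A_rod

v ≈ 18.8 m/min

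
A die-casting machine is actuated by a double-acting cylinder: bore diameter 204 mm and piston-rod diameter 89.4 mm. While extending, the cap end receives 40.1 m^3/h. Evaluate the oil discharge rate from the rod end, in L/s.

Q_out ≈ 9.00 L/s

Cap-side area A_cap = π/4 × (204 mm)² = 32690 mm^2
Rod-side annular area A_ann = π/4 × (204² − 89.4²) = 26410 mm^2
Piston speed v = Q_in/A_cap; rod-end outflow Q_out = v × A_ann = Q_in × A_ann/A_cap.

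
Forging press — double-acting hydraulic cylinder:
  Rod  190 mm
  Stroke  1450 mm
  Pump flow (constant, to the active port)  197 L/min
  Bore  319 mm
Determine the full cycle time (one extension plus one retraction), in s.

Cap-side area A_cap = π/4 × (319 mm)² = 79920 mm^2
Rod-side annular area A_ann = π/4 × (319² − 190²) = 51570 mm^2
t_ext = A_cap·L/Q = 35.30 s
t_ret = A_ann·L/Q = 22.77 s
t_cycle = t_ext + t_ret

t ≈ 58.1 s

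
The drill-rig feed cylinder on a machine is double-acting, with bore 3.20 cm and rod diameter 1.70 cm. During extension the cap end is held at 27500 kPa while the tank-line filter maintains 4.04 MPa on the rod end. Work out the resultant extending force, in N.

Cap-side area A_cap = π/4 × (3.20 cm)² = 8.042 cm^2
Rod-side annular area A_ann = π/4 × (3.20² − 1.70²) = 5.773 cm^2
Net thrust = P_cap·A_cap − P_rod·A_ann = 22120 N − 2332 N

F ≈ 19800 N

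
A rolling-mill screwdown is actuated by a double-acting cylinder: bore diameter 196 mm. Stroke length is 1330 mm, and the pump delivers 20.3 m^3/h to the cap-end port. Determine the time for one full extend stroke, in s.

t ≈ 7.12 s

Cap-side area A_cap = π/4 × (196 mm)² = 30170 mm^2
Swept volume V = A × L; t = V / Q = A·L / Q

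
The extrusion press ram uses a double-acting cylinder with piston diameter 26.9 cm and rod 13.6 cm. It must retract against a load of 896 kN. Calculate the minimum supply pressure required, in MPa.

Rod-side annular area A_ann = π/4 × (26.9² − 13.6²) = 423.1 cm^2
Retraction: pressure acts on the annular area.
P = F / A = 896 kN / A

P ≈ 21.2 MPa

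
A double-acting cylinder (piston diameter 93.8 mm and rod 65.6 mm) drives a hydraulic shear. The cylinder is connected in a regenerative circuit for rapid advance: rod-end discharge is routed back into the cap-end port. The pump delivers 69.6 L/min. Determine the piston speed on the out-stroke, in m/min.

v ≈ 20.6 m/min

In regeneration the rod-end outflow joins the pump flow into the cap end, so the net volume the pump must supply per unit advance equals the rod cross-section area.
Rod cross-section A_rod = π/4 × (65.6 mm)² = 3380 mm^2
v = Q_pump / A_rod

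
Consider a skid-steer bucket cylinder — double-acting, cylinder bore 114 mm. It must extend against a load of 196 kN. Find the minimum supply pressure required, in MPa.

Cap-side area A_cap = π/4 × (114 mm)² = 10210 mm^2
P = F / A = 196 kN / A

P ≈ 19.2 MPa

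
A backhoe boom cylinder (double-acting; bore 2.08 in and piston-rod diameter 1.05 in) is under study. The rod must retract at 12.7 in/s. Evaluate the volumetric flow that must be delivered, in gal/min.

Q ≈ 8.35 gal/min

Rod-side annular area A_ann = π/4 × (2.08² − 1.05²) = 2.532 in^2
Q = A × v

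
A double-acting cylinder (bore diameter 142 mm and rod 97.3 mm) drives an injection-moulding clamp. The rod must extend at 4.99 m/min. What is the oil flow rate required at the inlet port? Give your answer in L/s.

Q ≈ 1.32 L/s

Cap-side area A_cap = π/4 × (142 mm)² = 15840 mm^2
Q = A × v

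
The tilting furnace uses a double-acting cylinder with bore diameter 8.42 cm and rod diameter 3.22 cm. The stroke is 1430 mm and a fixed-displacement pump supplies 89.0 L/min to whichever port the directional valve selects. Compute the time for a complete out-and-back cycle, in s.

Cap-side area A_cap = π/4 × (8.42 cm)² = 55.68 cm^2
Rod-side annular area A_ann = π/4 × (8.42² − 3.22²) = 47.54 cm^2
t_ext = A_cap·L/Q = 5.368 s
t_ret = A_ann·L/Q = 4.583 s
t_cycle = t_ext + t_ret

t ≈ 9.95 s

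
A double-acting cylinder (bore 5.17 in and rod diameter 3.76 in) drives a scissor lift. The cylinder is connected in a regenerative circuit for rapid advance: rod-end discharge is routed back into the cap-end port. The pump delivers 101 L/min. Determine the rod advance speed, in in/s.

In regeneration the rod-end outflow joins the pump flow into the cap end, so the net volume the pump must supply per unit advance equals the rod cross-section area.
Rod cross-section A_rod = π/4 × (3.76 in)² = 11.10 in^2
v = Q_pump / A_rod

v ≈ 9.25 in/s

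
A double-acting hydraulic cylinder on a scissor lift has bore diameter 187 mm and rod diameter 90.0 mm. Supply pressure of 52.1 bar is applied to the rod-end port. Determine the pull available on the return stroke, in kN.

Rod-side annular area A_ann = π/4 × (187² − 90.0²) = 21100 mm^2
On retraction the pressure acts on the annular area (bore minus rod).
F = P × A_ann

F ≈ 110 kN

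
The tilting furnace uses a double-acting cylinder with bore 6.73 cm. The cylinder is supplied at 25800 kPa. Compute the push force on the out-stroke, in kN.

Cap-side area A_cap = π/4 × (6.73 cm)² = 35.57 cm^2
F = P × A_cap = 25800 kPa × A_cap

F ≈ 91.8 kN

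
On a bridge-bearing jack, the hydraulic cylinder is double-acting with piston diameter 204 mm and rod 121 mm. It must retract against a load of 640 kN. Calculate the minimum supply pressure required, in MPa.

Rod-side annular area A_ann = π/4 × (204² − 121²) = 21190 mm^2
Retraction: pressure acts on the annular area.
P = F / A = 640 kN / A

P ≈ 30.2 MPa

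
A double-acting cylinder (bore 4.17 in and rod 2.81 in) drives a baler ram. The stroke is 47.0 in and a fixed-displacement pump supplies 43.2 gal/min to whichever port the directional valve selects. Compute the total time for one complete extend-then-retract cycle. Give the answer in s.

Cap-side area A_cap = π/4 × (4.17 in)² = 13.66 in^2
Rod-side annular area A_ann = π/4 × (4.17² − 2.81²) = 7.456 in^2
t_ext = A_cap·L/Q = 3.859 s
t_ret = A_ann·L/Q = 2.107 s
t_cycle = t_ext + t_ret

t ≈ 5.97 s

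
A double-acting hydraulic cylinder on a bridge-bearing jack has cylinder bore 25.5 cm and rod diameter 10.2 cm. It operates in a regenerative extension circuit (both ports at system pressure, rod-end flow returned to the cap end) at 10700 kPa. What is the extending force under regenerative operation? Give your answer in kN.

F ≈ 87.4 kN

With equal pressure on both faces, forces on the annular region cancel; the net push is pressure × rod cross-section.
Rod cross-section A_rod = π/4 × (10.2 cm)² = 81.71 cm^2
F = P × A_rod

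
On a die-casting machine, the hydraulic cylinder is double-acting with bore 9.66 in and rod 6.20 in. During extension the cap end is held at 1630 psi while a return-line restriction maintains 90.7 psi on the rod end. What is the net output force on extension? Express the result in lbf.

Cap-side area A_cap = π/4 × (9.66 in)² = 73.29 in^2
Rod-side annular area A_ann = π/4 × (9.66² − 6.20²) = 43.10 in^2
Net thrust = P_cap·A_cap − P_rod·A_ann = 1.195e5 lbf − 3909 lbf

F ≈ 1.16e5 lbf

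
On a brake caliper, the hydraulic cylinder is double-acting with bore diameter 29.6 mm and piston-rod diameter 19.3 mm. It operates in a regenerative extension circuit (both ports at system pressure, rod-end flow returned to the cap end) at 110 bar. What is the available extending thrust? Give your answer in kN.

With equal pressure on both faces, forces on the annular region cancel; the net push is pressure × rod cross-section.
Rod cross-section A_rod = π/4 × (19.3 mm)² = 292.6 mm^2
F = P × A_rod

F ≈ 3.22 kN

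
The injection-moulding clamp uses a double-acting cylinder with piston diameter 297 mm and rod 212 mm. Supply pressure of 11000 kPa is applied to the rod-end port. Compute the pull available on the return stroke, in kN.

F ≈ 374 kN

Rod-side annular area A_ann = π/4 × (297² − 212²) = 33980 mm^2
On retraction the pressure acts on the annular area (bore minus rod).
F = P × A_ann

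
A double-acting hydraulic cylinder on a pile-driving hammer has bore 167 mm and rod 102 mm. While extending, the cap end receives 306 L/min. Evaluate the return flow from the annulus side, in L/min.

Cap-side area A_cap = π/4 × (167 mm)² = 21900 mm^2
Rod-side annular area A_ann = π/4 × (167² − 102²) = 13730 mm^2
Piston speed v = Q_in/A_cap; rod-end outflow Q_out = v × A_ann = Q_in × A_ann/A_cap.

Q_out ≈ 192 L/min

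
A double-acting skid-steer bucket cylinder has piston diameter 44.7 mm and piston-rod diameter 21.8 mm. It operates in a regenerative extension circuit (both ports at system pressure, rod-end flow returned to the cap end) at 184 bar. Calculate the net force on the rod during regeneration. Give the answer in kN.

F ≈ 6.87 kN

With equal pressure on both faces, forces on the annular region cancel; the net push is pressure × rod cross-section.
Rod cross-section A_rod = π/4 × (21.8 mm)² = 373.3 mm^2
F = P × A_rod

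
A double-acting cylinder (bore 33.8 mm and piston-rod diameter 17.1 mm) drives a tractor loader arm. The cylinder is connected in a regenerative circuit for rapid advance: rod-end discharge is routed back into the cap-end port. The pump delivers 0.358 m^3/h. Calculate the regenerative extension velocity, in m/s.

In regeneration the rod-end outflow joins the pump flow into the cap end, so the net volume the pump must supply per unit advance equals the rod cross-section area.
Rod cross-section A_rod = π/4 × (17.1 mm)² = 229.7 mm^2
v = Q_pump / A_rod

v ≈ 0.433 m/s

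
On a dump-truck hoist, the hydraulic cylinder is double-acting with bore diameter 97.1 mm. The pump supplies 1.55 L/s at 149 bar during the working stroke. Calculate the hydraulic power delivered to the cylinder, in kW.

W ≈ 23.1 kW

Hydraulic power = P × Q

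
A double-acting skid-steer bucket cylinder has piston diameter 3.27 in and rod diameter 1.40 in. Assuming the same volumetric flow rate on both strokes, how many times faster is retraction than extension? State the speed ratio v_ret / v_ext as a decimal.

Cap-side area A_cap = π/4 × (3.27 in)² = 8.398 in^2
Rod-side annular area A_ann = π/4 × (3.27² − 1.40²) = 6.859 in^2
For equal Q, v ∝ 1/A, so v_ret/v_ext = A_cap/A_ann.

v_ret/v_ext ≈ 1.22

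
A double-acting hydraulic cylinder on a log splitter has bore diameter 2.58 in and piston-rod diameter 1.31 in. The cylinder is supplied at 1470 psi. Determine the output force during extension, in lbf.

Cap-side area A_cap = π/4 × (2.58 in)² = 5.228 in^2
F = P × A_cap = 1470 psi × A_cap

F ≈ 7690 lbf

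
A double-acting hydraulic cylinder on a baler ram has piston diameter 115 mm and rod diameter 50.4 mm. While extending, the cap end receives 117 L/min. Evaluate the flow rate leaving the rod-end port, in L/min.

Q_out ≈ 94.5 L/min

Cap-side area A_cap = π/4 × (115 mm)² = 10390 mm^2
Rod-side annular area A_ann = π/4 × (115² − 50.4²) = 8392 mm^2
Piston speed v = Q_in/A_cap; rod-end outflow Q_out = v × A_ann = Q_in × A_ann/A_cap.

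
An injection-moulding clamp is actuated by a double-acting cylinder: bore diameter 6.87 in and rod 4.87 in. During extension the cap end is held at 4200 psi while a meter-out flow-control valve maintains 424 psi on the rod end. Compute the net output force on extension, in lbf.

F ≈ 1.48e5 lbf

Cap-side area A_cap = π/4 × (6.87 in)² = 37.07 in^2
Rod-side annular area A_ann = π/4 × (6.87² − 4.87²) = 18.44 in^2
Net thrust = P_cap·A_cap − P_rod·A_ann = 1.557e5 lbf − 7819 lbf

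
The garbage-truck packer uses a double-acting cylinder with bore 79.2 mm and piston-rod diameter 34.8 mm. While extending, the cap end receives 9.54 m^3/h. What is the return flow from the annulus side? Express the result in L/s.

Cap-side area A_cap = π/4 × (79.2 mm)² = 4927 mm^2
Rod-side annular area A_ann = π/4 × (79.2² − 34.8²) = 3975 mm^2
Piston speed v = Q_in/A_cap; rod-end outflow Q_out = v × A_ann = Q_in × A_ann/A_cap.

Q_out ≈ 2.14 L/s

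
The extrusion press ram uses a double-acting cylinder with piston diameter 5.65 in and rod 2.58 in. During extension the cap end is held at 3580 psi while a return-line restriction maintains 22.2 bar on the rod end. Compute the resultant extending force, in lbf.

F ≈ 83400 lbf

Cap-side area A_cap = π/4 × (5.65 in)² = 25.07 in^2
Rod-side annular area A_ann = π/4 × (5.65² − 2.58²) = 19.84 in^2
Net thrust = P_cap·A_cap − P_rod·A_ann = 89760 lbf − 6389 lbf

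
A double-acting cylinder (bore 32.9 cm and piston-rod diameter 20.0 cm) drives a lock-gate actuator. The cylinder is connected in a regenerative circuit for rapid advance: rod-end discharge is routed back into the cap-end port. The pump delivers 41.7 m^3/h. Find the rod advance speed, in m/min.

v ≈ 22.1 m/min

In regeneration the rod-end outflow joins the pump flow into the cap end, so the net volume the pump must supply per unit advance equals the rod cross-section area.
Rod cross-section A_rod = π/4 × (20.0 cm)² = 314.2 cm^2
v = Q_pump / A_rod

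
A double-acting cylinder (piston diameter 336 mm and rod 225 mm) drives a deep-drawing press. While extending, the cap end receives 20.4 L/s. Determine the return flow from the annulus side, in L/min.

Q_out ≈ 675 L/min

Cap-side area A_cap = π/4 × (336 mm)² = 88670 mm^2
Rod-side annular area A_ann = π/4 × (336² − 225²) = 48910 mm^2
Piston speed v = Q_in/A_cap; rod-end outflow Q_out = v × A_ann = Q_in × A_ann/A_cap.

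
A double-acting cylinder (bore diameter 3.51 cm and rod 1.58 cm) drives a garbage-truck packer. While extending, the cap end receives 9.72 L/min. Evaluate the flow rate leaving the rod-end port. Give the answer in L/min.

Q_out ≈ 7.75 L/min

Cap-side area A_cap = π/4 × (3.51 cm)² = 9.676 cm^2
Rod-side annular area A_ann = π/4 × (3.51² − 1.58²) = 7.716 cm^2
Piston speed v = Q_in/A_cap; rod-end outflow Q_out = v × A_ann = Q_in × A_ann/A_cap.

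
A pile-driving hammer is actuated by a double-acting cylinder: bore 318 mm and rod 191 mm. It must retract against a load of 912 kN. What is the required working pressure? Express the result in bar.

Rod-side annular area A_ann = π/4 × (318² − 191²) = 50770 mm^2
Retraction: pressure acts on the annular area.
P = F / A = 912 kN / A

P ≈ 180 bar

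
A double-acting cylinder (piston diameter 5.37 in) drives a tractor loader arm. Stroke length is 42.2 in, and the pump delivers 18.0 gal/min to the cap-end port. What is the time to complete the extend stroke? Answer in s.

t ≈ 13.8 s

Cap-side area A_cap = π/4 × (5.37 in)² = 22.65 in^2
Swept volume V = A × L; t = V / Q = A·L / Q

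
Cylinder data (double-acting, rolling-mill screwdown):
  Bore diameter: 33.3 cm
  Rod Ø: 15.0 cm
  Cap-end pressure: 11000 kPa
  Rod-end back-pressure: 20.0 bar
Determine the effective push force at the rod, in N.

Cap-side area A_cap = π/4 × (33.3 cm)² = 870.9 cm^2
Rod-side annular area A_ann = π/4 × (33.3² − 15.0²) = 694.2 cm^2
Net thrust = P_cap·A_cap − P_rod·A_ann = 9.580e5 N − 1.388e5 N

F ≈ 8.19e5 N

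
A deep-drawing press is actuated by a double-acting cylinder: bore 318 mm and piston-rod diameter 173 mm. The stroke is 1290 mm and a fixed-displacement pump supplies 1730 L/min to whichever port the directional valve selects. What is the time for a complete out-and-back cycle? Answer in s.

Cap-side area A_cap = π/4 × (318 mm)² = 79420 mm^2
Rod-side annular area A_ann = π/4 × (318² − 173²) = 55920 mm^2
t_ext = A_cap·L/Q = 3.553 s
t_ret = A_ann·L/Q = 2.502 s
t_cycle = t_ext + t_ret

t ≈ 6.06 s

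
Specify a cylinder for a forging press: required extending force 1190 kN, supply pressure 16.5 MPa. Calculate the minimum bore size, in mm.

Extension force acts on the full piston face: F = P × (π/4)D².
D = √(4F / (πP)) = √(4 × 1190 kN / (π × 16.5 MPa))

D ≈ 303 mm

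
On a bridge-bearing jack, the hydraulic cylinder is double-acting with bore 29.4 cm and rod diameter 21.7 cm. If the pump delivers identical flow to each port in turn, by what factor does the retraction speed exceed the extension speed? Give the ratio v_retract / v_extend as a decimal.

Cap-side area A_cap = π/4 × (29.4 cm)² = 678.9 cm^2
Rod-side annular area A_ann = π/4 × (29.4² − 21.7²) = 309.0 cm^2
For equal Q, v ∝ 1/A, so v_ret/v_ext = A_cap/A_ann.

v_ret/v_ext ≈ 2.20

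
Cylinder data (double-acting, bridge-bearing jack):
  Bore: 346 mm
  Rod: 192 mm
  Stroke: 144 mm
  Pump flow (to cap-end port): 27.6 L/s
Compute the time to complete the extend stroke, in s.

Cap-side area A_cap = π/4 × (346 mm)² = 94020 mm^2
Swept volume V = A × L; t = V / Q = A·L / Q

t ≈ 0.491 s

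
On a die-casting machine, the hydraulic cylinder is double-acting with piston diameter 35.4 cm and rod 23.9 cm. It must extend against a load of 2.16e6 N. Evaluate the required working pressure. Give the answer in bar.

P ≈ 219 bar

Cap-side area A_cap = π/4 × (35.4 cm)² = 984.2 cm^2
P = F / A = 2.16e6 N / A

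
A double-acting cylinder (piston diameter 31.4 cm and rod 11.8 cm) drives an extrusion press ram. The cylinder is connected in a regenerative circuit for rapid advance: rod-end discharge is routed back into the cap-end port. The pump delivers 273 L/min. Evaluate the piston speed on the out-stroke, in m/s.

In regeneration the rod-end outflow joins the pump flow into the cap end, so the net volume the pump must supply per unit advance equals the rod cross-section area.
Rod cross-section A_rod = π/4 × (11.8 cm)² = 109.4 cm^2
v = Q_pump / A_rod

v ≈ 0.416 m/s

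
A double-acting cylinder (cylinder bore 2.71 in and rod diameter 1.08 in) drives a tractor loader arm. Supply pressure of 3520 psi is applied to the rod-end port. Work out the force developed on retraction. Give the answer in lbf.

F ≈ 17100 lbf

Rod-side annular area A_ann = π/4 × (2.71² − 1.08²) = 4.852 in^2
On retraction the pressure acts on the annular area (bore minus rod).
F = P × A_ann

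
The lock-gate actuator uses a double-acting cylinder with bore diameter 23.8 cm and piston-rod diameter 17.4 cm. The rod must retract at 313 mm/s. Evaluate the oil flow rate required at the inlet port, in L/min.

Rod-side annular area A_ann = π/4 × (23.8² − 17.4²) = 207.1 cm^2
Q = A × v

Q ≈ 389 L/min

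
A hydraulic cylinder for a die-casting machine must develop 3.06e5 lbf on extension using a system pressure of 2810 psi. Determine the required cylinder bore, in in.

Extension force acts on the full piston face: F = P × (π/4)D².
D = √(4F / (πP)) = √(4 × 3.06e5 lbf / (π × 2810 psi))

D ≈ 11.8 in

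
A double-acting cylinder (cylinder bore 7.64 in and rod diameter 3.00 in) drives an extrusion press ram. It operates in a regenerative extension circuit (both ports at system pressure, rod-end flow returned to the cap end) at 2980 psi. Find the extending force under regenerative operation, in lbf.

With equal pressure on both faces, forces on the annular region cancel; the net push is pressure × rod cross-section.
Rod cross-section A_rod = π/4 × (3.00 in)² = 7.069 in^2
F = P × A_rod

F ≈ 21100 lbf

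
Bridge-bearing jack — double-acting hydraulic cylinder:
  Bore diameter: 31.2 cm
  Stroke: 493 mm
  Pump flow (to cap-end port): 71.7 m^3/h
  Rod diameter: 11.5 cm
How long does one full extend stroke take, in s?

Cap-side area A_cap = π/4 × (31.2 cm)² = 764.5 cm^2
Swept volume V = A × L; t = V / Q = A·L / Q

t ≈ 1.89 s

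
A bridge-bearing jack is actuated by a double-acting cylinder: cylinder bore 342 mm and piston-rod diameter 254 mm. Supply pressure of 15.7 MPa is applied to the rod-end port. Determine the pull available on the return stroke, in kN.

F ≈ 647 kN

Rod-side annular area A_ann = π/4 × (342² − 254²) = 41190 mm^2
On retraction the pressure acts on the annular area (bore minus rod).
F = P × A_ann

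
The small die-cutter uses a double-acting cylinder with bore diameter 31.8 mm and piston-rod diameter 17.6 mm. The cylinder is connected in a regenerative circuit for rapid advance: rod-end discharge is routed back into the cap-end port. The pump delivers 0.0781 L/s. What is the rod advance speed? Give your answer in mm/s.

In regeneration the rod-end outflow joins the pump flow into the cap end, so the net volume the pump must supply per unit advance equals the rod cross-section area.
Rod cross-section A_rod = π/4 × (17.6 mm)² = 243.3 mm^2
v = Q_pump / A_rod

v ≈ 321 mm/s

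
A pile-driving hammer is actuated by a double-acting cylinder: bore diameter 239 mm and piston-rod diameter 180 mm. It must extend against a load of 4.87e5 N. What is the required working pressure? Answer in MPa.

P ≈ 10.9 MPa

Cap-side area A_cap = π/4 × (239 mm)² = 44860 mm^2
P = F / A = 4.87e5 N / A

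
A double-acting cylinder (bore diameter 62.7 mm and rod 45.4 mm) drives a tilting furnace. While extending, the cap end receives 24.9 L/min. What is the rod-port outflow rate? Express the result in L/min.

Cap-side area A_cap = π/4 × (62.7 mm)² = 3088 mm^2
Rod-side annular area A_ann = π/4 × (62.7² − 45.4²) = 1469 mm^2
Piston speed v = Q_in/A_cap; rod-end outflow Q_out = v × A_ann = Q_in × A_ann/A_cap.

Q_out ≈ 11.8 L/min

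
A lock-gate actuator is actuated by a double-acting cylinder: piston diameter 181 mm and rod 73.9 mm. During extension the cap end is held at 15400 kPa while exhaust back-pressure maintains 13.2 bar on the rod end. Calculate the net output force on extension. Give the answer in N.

F ≈ 3.68e5 N

Cap-side area A_cap = π/4 × (181 mm)² = 25730 mm^2
Rod-side annular area A_ann = π/4 × (181² − 73.9²) = 21440 mm^2
Net thrust = P_cap·A_cap − P_rod·A_ann = 3.962e5 N − 28300 N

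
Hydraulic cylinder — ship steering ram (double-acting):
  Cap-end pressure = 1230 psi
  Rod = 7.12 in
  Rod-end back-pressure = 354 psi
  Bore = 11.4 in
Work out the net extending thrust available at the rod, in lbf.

Cap-side area A_cap = π/4 × (11.4 in)² = 102.1 in^2
Rod-side annular area A_ann = π/4 × (11.4² − 7.12²) = 62.26 in^2
Net thrust = P_cap·A_cap − P_rod·A_ann = 1.255e5 lbf − 22040 lbf

F ≈ 1.04e5 lbf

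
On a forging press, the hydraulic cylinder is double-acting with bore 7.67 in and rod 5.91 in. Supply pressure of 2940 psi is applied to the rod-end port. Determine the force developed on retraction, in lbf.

F ≈ 55200 lbf

Rod-side annular area A_ann = π/4 × (7.67² − 5.91²) = 18.77 in^2
On retraction the pressure acts on the annular area (bore minus rod).
F = P × A_ann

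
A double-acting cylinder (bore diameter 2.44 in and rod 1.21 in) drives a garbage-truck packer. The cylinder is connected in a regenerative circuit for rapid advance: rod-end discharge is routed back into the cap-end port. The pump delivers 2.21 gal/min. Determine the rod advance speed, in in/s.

In regeneration the rod-end outflow joins the pump flow into the cap end, so the net volume the pump must supply per unit advance equals the rod cross-section area.
Rod cross-section A_rod = π/4 × (1.21 in)² = 1.150 in^2
v = Q_pump / A_rod

v ≈ 7.40 in/s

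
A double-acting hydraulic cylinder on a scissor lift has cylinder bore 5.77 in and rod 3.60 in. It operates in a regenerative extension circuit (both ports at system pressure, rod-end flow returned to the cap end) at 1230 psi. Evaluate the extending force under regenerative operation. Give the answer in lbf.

F ≈ 12500 lbf

With equal pressure on both faces, forces on the annular region cancel; the net push is pressure × rod cross-section.
Rod cross-section A_rod = π/4 × (3.60 in)² = 10.18 in^2
F = P × A_rod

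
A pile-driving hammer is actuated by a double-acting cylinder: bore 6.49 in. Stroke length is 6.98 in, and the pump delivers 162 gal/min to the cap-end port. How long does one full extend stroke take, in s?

Cap-side area A_cap = π/4 × (6.49 in)² = 33.08 in^2
Swept volume V = A × L; t = V / Q = A·L / Q

t ≈ 0.370 s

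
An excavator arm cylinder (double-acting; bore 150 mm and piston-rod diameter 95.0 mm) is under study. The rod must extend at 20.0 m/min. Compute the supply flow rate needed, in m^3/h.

Cap-side area A_cap = π/4 × (150 mm)² = 17670 mm^2
Q = A × v

Q ≈ 21.2 m^3/h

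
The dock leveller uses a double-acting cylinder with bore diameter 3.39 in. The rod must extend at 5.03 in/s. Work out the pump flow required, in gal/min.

Cap-side area A_cap = π/4 × (3.39 in)² = 9.026 in^2
Q = A × v

Q ≈ 11.8 gal/min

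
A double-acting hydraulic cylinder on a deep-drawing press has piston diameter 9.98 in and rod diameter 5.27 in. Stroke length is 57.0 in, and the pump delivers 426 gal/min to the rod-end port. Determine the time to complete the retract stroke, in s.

t ≈ 1.96 s

Rod-side annular area A_ann = π/4 × (9.98² − 5.27²) = 56.41 in^2
Swept volume V = A × L; t = V / Q = A·L / Q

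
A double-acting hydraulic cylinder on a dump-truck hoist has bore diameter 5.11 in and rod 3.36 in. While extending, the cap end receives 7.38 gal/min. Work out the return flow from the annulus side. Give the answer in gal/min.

Cap-side area A_cap = π/4 × (5.11 in)² = 20.51 in^2
Rod-side annular area A_ann = π/4 × (5.11² − 3.36²) = 11.64 in^2
Piston speed v = Q_in/A_cap; rod-end outflow Q_out = v × A_ann = Q_in × A_ann/A_cap.

Q_out ≈ 4.19 gal/min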